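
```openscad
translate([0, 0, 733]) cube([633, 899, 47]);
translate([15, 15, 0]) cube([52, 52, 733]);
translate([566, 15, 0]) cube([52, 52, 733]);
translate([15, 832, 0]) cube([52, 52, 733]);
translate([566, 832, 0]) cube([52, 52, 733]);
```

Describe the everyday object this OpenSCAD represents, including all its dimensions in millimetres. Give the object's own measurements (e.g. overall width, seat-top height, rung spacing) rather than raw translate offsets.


A table: top 633 mm (x) × 899 mm (y), 47 mm thick, upper face at z = 780 mm, on four 52×52 mm square legs, each inset 15 mm from the nearest pair of top edges from z = 0 to the bottom of the top.


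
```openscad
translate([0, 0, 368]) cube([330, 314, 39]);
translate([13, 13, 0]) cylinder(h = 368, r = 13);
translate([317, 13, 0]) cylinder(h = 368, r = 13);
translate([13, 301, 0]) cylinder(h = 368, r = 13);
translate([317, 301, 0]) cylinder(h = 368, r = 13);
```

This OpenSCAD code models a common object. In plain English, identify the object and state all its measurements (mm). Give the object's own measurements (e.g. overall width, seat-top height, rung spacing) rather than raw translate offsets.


A four-legged stool. The seat is a 330×314×39 mm slab whose top surface is at z = 407 mm; four round legs, each 26 mm in diameter, run from the floor (z = 0) to the underside of the seat, each leg's axis is inset half a diameter from the nearest pair of seat edges (so the leg's bounding box is flush with the corner).


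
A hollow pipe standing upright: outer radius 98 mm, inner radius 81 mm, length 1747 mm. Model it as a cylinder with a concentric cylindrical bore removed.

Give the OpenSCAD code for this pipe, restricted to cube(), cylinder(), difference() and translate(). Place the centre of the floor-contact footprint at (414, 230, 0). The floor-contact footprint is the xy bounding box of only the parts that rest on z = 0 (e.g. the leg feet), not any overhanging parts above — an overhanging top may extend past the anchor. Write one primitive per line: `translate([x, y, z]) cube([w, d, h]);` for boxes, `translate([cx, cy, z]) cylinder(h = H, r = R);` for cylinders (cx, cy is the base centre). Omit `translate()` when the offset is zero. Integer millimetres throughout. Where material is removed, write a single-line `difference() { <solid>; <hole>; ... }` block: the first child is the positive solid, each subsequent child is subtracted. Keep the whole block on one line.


difference() { translate([414, 230, 0]) cylinder(h = 1747, r = 98); translate([414, 230, 0]) cylinder(h = 1747, r = 81); }


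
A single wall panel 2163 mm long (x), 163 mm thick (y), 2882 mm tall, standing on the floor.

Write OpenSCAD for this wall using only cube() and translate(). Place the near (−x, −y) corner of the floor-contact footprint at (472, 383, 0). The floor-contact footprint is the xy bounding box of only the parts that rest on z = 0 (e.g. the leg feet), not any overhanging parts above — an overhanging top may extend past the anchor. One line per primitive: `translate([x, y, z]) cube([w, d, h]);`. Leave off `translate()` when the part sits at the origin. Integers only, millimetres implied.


translate([472, 383, 0]) cube([2163, 163, 2882]);


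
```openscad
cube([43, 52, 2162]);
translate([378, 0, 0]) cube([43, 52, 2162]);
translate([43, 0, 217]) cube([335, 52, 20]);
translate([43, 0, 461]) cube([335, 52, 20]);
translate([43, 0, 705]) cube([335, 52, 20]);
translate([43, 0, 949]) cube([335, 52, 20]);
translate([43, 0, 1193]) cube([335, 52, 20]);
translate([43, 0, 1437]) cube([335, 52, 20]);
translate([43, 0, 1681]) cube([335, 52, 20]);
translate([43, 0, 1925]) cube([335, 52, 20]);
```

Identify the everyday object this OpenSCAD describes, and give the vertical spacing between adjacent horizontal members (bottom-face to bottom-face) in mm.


A ladder. The rung spacing is 244 mm.

Two tall 43×52 posts with 8 short bars between them — a ladder. Adjacent rungs sit at z = 217 and z = 461, so the spacing is 461 − 217 = 244 mm.


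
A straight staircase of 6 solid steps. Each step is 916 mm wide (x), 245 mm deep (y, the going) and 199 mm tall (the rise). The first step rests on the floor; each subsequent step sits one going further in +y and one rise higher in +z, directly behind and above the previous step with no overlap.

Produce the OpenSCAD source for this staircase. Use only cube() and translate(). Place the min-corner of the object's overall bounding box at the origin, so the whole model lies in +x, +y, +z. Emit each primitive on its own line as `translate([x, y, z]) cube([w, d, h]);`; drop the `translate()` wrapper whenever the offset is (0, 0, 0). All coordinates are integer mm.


cube([916, 245, 199]);
translate([0, 245, 199]) cube([916, 245, 199]);
translate([0, 490, 398]) cube([916, 245, 199]);
translate([0, 735, 597]) cube([916, 245, 199]);
translate([0, 980, 796]) cube([916, 245, 199]);
translate([0, 1225, 995]) cube([916, 245, 199]);


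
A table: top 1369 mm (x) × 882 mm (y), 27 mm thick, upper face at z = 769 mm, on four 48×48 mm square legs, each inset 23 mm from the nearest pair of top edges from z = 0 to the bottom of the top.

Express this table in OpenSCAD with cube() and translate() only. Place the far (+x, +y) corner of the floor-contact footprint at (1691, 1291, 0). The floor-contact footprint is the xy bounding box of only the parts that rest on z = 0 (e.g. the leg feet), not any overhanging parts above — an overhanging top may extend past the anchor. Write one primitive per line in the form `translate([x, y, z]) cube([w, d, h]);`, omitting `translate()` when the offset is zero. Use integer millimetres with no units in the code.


translate([345, 432, 742]) cube([1369, 882, 27]);
translate([368, 455, 0]) cube([48, 48, 742]);
translate([1643, 455, 0]) cube([48, 48, 742]);
translate([368, 1243, 0]) cube([48, 48, 742]);
translate([1643, 1243, 0]) cube([48, 48, 742]);


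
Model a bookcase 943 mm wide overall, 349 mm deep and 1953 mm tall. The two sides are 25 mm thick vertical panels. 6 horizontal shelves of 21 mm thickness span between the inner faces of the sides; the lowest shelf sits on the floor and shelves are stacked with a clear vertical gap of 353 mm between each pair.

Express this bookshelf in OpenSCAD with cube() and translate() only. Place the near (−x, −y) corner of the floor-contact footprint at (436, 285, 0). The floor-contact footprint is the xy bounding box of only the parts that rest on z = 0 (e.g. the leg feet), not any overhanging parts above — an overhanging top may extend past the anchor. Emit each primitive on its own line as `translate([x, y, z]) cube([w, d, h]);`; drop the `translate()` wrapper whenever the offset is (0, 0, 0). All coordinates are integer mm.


translate([436, 285, 0]) cube([25, 349, 1953]);
translate([1354, 285, 0]) cube([25, 349, 1953]);
translate([461, 285, 0]) cube([893, 349, 21]);
translate([461, 285, 374]) cube([893, 349, 21]);
translate([461, 285, 748]) cube([893, 349, 21]);
translate([461, 285, 1122]) cube([893, 349, 21]);
translate([461, 285, 1496]) cube([893, 349, 21]);
translate([461, 285, 1870]) cube([893, 349, 21]);


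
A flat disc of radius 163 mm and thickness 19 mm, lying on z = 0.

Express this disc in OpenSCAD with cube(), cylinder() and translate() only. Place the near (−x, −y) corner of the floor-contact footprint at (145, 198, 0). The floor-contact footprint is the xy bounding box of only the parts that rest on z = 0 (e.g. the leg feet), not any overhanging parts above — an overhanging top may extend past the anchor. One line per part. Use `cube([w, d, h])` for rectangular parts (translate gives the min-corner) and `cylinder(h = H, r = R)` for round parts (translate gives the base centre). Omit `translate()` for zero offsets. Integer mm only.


translate([308, 361, 0]) cylinder(h = 19, r = 163);


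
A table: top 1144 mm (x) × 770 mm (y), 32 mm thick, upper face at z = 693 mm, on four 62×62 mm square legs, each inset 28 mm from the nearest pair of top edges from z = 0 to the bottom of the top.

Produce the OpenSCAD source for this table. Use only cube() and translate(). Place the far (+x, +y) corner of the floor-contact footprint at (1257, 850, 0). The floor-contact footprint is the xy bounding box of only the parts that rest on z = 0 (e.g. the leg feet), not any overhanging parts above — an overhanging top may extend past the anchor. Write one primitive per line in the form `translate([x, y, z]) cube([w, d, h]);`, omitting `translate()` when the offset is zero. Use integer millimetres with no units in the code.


translate([141, 108, 661]) cube([1144, 770, 32]);
translate([169, 136, 0]) cube([62, 62, 661]);
translate([1195, 136, 0]) cube([62, 62, 661]);
translate([169, 788, 0]) cube([62, 62, 661]);
translate([1195, 788, 0]) cube([62, 62, 661]);


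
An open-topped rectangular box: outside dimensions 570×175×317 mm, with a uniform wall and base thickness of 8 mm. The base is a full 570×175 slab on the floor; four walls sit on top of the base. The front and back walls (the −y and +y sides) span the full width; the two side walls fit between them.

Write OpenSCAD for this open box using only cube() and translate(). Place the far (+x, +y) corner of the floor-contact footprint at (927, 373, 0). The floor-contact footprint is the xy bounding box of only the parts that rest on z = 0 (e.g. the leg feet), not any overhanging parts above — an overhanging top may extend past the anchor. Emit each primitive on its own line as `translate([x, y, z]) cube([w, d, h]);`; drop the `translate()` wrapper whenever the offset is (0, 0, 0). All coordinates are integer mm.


translate([357, 198, 0]) cube([570, 175, 8]);
translate([357, 198, 8]) cube([570, 8, 309]);
translate([357, 365, 8]) cube([570, 8, 309]);
translate([357, 206, 8]) cube([8, 159, 309]);
translate([919, 206, 8]) cube([8, 159, 309]);


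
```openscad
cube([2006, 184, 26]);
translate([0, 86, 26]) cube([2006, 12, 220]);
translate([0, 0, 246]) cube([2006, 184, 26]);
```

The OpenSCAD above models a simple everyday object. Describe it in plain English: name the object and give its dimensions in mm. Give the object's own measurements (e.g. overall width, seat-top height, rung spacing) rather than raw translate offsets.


An I-beam lying along x, 2006 mm long. Overall section height 272 mm. Two flanges 184 mm wide (y) and 26 mm thick, one on the floor and one at the top; a web 12 mm thick runs between them, centred on the flange width.


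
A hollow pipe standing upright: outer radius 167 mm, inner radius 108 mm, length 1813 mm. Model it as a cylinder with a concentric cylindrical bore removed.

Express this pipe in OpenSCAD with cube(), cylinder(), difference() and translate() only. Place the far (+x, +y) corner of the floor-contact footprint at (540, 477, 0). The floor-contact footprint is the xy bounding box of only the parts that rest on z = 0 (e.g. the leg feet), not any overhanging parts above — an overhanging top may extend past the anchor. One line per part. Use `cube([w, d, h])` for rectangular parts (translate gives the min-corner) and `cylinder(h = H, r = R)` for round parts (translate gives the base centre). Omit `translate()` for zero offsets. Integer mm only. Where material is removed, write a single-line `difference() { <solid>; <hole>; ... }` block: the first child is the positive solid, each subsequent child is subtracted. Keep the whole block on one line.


difference() { translate([373, 310, 0]) cylinder(h = 1813, r = 167); translate([373, 310, 0]) cylinder(h = 1813, r = 108); }


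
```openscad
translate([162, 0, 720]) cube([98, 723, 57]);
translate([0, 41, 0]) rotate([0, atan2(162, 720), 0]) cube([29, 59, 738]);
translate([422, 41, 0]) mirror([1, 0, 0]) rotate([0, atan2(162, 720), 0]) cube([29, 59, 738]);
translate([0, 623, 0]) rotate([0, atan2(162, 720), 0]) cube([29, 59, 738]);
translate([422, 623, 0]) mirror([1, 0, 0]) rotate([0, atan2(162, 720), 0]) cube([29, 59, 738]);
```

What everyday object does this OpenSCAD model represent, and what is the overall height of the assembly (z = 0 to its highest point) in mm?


A sawhorse. The overall height is 777 mm.

A beam across two mirrored pairs of raked legs — a sawhorse. The beam's underside is at z = 720 (matching the legs' vertical rise in atan2(162, 720)) and the beam is 57 mm tall, so its top is at 720 + 57 = 777 mm. The raked legs top out at the beam's underside, so that is the highest point.


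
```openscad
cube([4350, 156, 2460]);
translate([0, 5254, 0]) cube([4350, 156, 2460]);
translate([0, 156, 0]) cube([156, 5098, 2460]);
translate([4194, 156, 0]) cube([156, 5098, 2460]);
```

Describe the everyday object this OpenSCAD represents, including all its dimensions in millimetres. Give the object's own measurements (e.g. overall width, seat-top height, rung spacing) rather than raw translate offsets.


The wall frame of a small rectangular building: four walls, each 2460 mm tall and 156 mm thick, enclosing a footprint 4350 mm (x) by 5410 mm (y) outside-to-outside, with no floor or roof. The front and back walls (the −y and +y sides) span the full width; the two side walls fit between them.


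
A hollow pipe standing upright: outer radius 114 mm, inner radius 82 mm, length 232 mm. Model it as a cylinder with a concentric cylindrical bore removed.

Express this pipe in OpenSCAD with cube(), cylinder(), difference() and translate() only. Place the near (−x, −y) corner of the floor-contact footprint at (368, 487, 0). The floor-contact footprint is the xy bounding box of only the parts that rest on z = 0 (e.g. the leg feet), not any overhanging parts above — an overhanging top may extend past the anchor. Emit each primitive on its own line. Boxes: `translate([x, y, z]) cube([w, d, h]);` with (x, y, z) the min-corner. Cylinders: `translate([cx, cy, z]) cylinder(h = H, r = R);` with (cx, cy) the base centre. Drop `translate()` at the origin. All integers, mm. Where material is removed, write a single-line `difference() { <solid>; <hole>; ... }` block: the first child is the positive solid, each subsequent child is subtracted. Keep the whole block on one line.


difference() { translate([482, 601, 0]) cylinder(h = 232, r = 114); translate([482, 601, 0]) cylinder(h = 232, r = 82); }


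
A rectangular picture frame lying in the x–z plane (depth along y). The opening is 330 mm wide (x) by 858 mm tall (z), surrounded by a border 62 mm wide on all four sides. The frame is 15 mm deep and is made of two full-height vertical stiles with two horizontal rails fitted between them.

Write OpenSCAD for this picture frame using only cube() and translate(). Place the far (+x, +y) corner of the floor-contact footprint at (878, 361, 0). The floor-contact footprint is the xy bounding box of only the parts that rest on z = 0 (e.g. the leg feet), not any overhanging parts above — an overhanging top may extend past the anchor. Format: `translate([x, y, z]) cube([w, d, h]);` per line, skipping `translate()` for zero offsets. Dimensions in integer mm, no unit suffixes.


translate([424, 346, 0]) cube([62, 15, 982]);
translate([816, 346, 0]) cube([62, 15, 982]);
translate([486, 346, 0]) cube([330, 15, 62]);
translate([486, 346, 920]) cube([330, 15, 62]);


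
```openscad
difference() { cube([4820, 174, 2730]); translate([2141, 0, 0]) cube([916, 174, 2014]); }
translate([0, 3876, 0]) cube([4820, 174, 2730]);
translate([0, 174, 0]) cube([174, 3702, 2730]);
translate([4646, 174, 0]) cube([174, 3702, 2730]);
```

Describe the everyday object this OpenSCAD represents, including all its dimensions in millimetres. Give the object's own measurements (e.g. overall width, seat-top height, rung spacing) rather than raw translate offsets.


A single room: four walls, each 2730 mm tall and 174 mm thick, enclosing an outside footprint 4820×4050 mm (x × y), no floor or roof. The front and back walls (−y and +y sides) run the full x-width; the side walls fit between their inner faces. A door opening 916 mm wide and 2014 mm tall is cut through the front wall from the floor up, its −x edge 2141 mm from the wall's −x end.


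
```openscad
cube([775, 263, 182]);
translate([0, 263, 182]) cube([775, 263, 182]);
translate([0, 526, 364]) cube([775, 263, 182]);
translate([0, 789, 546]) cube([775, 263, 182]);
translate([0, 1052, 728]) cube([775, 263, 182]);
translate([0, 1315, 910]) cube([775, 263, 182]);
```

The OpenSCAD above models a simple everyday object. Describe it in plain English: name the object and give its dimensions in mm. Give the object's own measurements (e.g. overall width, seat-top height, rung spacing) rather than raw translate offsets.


A straight staircase of 6 solid steps. Each step is 775 mm wide (x), 263 mm deep (y, the going) and 182 mm tall (the rise). The first step rests on the floor; each subsequent step sits one going further in +y and one rise higher in +z, directly behind and above the previous step with no overlap.


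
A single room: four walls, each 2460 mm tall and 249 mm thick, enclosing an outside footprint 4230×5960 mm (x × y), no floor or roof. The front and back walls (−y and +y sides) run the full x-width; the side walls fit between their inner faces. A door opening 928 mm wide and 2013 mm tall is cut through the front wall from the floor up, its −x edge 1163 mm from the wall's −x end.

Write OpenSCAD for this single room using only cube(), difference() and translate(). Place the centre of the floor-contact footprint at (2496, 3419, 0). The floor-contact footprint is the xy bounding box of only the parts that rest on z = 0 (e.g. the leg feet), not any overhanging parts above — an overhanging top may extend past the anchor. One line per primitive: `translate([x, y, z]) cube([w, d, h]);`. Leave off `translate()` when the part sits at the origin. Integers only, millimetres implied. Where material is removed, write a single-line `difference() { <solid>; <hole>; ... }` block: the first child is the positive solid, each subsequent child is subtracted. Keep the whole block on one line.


difference() { translate([381, 439, 0]) cube([4230, 249, 2460]); translate([1544, 439, 0]) cube([928, 249, 2013]); }
translate([381, 6150, 0]) cube([4230, 249, 2460]);
translate([381, 688, 0]) cube([249, 5462, 2460]);
translate([4362, 688, 0]) cube([249, 5462, 2460]);


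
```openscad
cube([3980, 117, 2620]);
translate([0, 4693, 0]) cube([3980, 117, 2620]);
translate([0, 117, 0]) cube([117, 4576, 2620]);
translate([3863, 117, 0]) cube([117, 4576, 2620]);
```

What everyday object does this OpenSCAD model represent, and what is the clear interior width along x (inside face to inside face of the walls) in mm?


A house (or room) frame. The interior width is 3746 mm.

Four 2620 mm walls enclosing a rectangle with no floor or roof — a room or house frame. Outside width is 3980 mm and wall thickness is 117 mm, so the interior width is 3980 − 2 × 117 = 3746 mm.


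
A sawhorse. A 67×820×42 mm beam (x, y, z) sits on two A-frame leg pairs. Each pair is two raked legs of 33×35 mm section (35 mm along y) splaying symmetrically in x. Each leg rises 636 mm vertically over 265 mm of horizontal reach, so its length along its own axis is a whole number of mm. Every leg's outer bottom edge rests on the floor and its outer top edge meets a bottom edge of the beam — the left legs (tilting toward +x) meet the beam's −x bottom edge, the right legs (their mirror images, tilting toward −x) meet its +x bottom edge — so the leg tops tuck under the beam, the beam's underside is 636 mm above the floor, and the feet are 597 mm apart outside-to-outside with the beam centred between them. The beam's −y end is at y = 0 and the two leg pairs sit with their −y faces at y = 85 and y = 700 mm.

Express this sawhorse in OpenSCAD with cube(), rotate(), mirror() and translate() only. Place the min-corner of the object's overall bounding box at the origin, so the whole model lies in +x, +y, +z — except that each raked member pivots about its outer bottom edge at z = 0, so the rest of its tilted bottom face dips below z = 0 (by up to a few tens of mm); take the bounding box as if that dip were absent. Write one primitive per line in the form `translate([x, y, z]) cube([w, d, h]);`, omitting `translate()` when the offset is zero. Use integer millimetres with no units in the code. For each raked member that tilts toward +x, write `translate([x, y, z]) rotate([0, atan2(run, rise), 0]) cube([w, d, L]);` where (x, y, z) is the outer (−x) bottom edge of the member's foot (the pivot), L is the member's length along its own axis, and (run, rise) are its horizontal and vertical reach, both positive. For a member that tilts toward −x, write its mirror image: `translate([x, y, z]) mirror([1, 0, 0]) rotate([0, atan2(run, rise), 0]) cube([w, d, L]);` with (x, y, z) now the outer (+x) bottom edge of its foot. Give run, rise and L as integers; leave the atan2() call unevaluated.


// leg length = √(265² + 636²) = 689
// right-leg outer foot x = 2·265 + 67 = 597
// beam min-corner = (265, 0, 636)
translate([265, 0, 636]) cube([67, 820, 42]);
translate([0, 85, 0]) rotate([0, atan2(265, 636), 0]) cube([33, 35, 689]);
translate([597, 85, 0]) mirror([1, 0, 0]) rotate([0, atan2(265, 636), 0]) cube([33, 35, 689]);
translate([0, 700, 0]) rotate([0, atan2(265, 636), 0]) cube([33, 35, 689]);
translate([597, 700, 0]) mirror([1, 0, 0]) rotate([0, atan2(265, 636), 0]) cube([33, 35, 689]);


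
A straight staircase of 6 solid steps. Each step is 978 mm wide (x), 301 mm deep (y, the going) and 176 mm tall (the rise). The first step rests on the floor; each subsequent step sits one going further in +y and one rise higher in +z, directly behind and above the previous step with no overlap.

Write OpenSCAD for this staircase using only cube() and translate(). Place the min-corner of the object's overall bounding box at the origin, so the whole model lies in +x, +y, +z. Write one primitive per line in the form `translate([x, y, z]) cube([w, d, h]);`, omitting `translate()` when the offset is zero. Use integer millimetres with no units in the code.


cube([978, 301, 176]);
translate([0, 301, 176]) cube([978, 301, 176]);
translate([0, 602, 352]) cube([978, 301, 176]);
translate([0, 903, 528]) cube([978, 301, 176]);
translate([0, 1204, 704]) cube([978, 301, 176]);
translate([0, 1505, 880]) cube([978, 301, 176]);


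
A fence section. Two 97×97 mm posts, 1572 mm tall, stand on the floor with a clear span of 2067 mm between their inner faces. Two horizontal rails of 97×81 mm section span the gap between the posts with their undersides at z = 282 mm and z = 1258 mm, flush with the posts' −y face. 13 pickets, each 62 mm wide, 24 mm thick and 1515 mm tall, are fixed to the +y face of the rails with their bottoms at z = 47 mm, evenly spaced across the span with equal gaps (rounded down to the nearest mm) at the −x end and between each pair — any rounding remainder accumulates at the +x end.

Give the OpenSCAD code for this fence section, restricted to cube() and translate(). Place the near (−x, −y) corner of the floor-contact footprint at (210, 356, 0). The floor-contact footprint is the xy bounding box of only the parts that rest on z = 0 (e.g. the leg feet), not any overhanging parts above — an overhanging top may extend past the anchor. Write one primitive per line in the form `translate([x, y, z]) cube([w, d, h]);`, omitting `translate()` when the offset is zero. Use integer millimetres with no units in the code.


translate([210, 356, 0]) cube([97, 97, 1572]);
translate([2374, 356, 0]) cube([97, 97, 1572]);
translate([307, 356, 282]) cube([2067, 97, 81]);
translate([307, 356, 1258]) cube([2067, 97, 81]);
translate([397, 453, 47]) cube([62, 24, 1515]);
translate([549, 453, 47]) cube([62, 24, 1515]);
translate([701, 453, 47]) cube([62, 24, 1515]);
translate([853, 453, 47]) cube([62, 24, 1515]);
translate([1005, 453, 47]) cube([62, 24, 1515]);
translate([1157, 453, 47]) cube([62, 24, 1515]);
translate([1309, 453, 47]) cube([62, 24, 1515]);
translate([1461, 453, 47]) cube([62, 24, 1515]);
translate([1613, 453, 47]) cube([62, 24, 1515]);
translate([1765, 453, 47]) cube([62, 24, 1515]);
translate([1917, 453, 47]) cube([62, 24, 1515]);
translate([2069, 453, 47]) cube([62, 24, 1515]);
translate([2221, 453, 47]) cube([62, 24, 1515]);


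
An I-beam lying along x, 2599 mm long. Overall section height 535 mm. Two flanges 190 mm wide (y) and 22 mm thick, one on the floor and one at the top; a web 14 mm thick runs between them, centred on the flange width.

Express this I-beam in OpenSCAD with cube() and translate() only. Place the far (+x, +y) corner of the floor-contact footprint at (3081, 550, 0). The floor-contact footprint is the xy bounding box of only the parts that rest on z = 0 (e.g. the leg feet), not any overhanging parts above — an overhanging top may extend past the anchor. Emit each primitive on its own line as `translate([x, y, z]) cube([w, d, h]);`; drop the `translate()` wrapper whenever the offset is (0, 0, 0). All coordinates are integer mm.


translate([482, 360, 0]) cube([2599, 190, 22]);
translate([482, 448, 22]) cube([2599, 14, 491]);
translate([482, 360, 513]) cube([2599, 190, 22]);


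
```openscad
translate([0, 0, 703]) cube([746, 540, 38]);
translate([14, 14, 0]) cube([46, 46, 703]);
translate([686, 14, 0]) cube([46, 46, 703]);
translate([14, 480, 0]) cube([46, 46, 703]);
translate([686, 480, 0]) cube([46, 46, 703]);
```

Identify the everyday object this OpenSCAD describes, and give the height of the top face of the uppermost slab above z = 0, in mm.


A table. The table height is 741 mm.

A 746×540×38 slab sits at z = 703 on four 46 mm square posts — a table. The top surface is at 703 + 38 = 741 mm.


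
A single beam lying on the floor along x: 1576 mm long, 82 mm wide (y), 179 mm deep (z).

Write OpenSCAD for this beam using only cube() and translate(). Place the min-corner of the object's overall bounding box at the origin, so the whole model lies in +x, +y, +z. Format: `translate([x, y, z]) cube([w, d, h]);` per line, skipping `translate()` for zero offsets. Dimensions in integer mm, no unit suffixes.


cube([1576, 82, 179]);


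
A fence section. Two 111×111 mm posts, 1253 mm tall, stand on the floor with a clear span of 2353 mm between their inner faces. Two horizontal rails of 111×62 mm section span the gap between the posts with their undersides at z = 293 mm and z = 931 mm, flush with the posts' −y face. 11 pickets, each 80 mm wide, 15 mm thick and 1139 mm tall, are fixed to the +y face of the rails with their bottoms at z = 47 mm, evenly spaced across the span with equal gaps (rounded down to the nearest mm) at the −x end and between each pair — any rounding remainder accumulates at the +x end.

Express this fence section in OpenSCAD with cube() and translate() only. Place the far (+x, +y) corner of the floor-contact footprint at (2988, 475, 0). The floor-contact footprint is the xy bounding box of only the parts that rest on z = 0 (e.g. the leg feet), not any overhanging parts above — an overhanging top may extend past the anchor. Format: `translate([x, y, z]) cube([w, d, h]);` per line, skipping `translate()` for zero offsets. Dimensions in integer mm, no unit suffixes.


translate([413, 364, 0]) cube([111, 111, 1253]);
translate([2877, 364, 0]) cube([111, 111, 1253]);
translate([524, 364, 293]) cube([2353, 111, 62]);
translate([524, 364, 931]) cube([2353, 111, 62]);
translate([646, 475, 47]) cube([80, 15, 1139]);
translate([848, 475, 47]) cube([80, 15, 1139]);
translate([1050, 475, 47]) cube([80, 15, 1139]);
translate([1252, 475, 47]) cube([80, 15, 1139]);
translate([1454, 475, 47]) cube([80, 15, 1139]);
translate([1656, 475, 47]) cube([80, 15, 1139]);
translate([1858, 475, 47]) cube([80, 15, 1139]);
translate([2060, 475, 47]) cube([80, 15, 1139]);
translate([2262, 475, 47]) cube([80, 15, 1139]);
translate([2464, 475, 47]) cube([80, 15, 1139]);
translate([2666, 475, 47]) cube([80, 15, 1139]);


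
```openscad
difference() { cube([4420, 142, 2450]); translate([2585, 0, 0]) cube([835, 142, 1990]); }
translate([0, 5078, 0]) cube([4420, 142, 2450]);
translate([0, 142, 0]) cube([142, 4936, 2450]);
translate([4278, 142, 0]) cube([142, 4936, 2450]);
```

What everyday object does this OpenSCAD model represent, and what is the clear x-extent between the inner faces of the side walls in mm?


A single room. The interior width is 4136 mm.

Four walls enclosing a rectangle with a door in the front wall — a room. Outside width 4420 minus two 142 mm walls gives 4136 mm.


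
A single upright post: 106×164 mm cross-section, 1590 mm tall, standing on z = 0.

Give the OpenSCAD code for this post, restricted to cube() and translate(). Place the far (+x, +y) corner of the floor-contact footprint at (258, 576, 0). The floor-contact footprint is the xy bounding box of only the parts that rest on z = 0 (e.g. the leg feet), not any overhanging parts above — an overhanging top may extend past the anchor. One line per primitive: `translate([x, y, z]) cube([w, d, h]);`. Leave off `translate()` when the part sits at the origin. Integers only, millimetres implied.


translate([152, 412, 0]) cube([106, 164, 1590]);


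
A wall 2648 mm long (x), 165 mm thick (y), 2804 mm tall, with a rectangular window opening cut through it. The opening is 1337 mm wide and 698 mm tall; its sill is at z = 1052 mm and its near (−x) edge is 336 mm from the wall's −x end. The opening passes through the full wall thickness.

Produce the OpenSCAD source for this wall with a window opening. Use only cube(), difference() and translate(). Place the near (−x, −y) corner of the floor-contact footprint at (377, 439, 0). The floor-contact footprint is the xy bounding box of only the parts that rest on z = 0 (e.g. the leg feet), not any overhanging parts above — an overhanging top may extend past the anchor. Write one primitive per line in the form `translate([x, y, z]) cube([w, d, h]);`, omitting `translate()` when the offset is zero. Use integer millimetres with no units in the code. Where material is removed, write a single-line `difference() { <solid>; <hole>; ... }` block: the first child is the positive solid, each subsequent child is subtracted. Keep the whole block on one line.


difference() { translate([377, 439, 0]) cube([2648, 165, 2804]); translate([713, 439, 1052]) cube([1337, 165, 698]); }


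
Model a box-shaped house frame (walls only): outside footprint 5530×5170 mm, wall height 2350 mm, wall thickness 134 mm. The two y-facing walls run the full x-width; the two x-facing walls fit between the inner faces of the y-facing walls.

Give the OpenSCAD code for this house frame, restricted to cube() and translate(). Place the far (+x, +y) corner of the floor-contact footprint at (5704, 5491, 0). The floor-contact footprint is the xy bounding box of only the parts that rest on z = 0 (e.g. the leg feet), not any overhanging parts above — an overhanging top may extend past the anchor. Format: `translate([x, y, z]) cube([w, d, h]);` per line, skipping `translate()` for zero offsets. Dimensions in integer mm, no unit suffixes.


translate([174, 321, 0]) cube([5530, 134, 2350]);
translate([174, 5357, 0]) cube([5530, 134, 2350]);
translate([174, 455, 0]) cube([134, 4902, 2350]);
translate([5570, 455, 0]) cube([134, 4902, 2350]);


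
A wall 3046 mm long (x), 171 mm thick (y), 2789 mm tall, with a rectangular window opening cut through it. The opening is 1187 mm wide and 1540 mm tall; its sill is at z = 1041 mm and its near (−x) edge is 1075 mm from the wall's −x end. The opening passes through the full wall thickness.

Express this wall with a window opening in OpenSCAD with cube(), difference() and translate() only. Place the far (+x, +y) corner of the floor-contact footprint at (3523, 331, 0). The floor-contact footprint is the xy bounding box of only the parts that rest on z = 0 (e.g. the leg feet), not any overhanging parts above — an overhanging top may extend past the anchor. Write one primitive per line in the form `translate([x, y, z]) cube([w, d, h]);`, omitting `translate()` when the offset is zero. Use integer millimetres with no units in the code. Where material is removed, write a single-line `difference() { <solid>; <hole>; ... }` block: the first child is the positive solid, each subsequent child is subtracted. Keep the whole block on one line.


difference() { translate([477, 160, 0]) cube([3046, 171, 2789]); translate([1552, 160, 1041]) cube([1187, 171, 1540]); }


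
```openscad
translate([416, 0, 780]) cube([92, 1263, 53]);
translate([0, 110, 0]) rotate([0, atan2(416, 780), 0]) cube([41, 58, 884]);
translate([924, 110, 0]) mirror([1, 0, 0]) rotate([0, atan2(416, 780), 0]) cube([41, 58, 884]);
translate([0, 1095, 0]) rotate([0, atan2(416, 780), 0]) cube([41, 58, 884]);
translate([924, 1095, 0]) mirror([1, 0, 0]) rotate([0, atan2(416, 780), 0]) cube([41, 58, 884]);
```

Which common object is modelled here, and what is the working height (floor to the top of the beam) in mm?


A sawhorse. The overall height is 833 mm.

A beam across two mirrored pairs of raked legs — a sawhorse. The beam's underside is at z = 780 (matching the legs' vertical rise in atan2(416, 780)) and the beam is 53 mm tall, so its top is at 780 + 53 = 833 mm. The raked legs top out at the beam's underside, so that is the highest point.


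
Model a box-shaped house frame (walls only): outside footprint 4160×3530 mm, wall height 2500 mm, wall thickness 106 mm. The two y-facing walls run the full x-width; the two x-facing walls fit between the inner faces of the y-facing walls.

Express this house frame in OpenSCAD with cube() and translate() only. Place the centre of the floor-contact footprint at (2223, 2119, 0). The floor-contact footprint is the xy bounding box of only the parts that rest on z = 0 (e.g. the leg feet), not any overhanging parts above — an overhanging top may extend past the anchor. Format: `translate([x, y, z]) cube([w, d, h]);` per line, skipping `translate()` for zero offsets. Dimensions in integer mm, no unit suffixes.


translate([143, 354, 0]) cube([4160, 106, 2500]);
translate([143, 3778, 0]) cube([4160, 106, 2500]);
translate([143, 460, 0]) cube([106, 3318, 2500]);
translate([4197, 460, 0]) cube([106, 3318, 2500]);


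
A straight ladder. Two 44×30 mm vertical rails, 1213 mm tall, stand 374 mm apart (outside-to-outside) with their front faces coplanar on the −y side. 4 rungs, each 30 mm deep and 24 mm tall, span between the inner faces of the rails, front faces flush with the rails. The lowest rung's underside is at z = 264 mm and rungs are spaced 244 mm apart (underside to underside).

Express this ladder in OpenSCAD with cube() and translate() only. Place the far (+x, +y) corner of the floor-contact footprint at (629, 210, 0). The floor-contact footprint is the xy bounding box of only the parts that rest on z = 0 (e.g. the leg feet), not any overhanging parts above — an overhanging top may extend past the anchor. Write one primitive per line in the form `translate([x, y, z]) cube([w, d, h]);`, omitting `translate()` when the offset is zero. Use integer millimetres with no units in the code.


// rung span = 374 - 2*44 = 286
// rung[k] z = 264 + k*244
translate([255, 180, 0]) cube([44, 30, 1213]);
translate([585, 180, 0]) cube([44, 30, 1213]);
translate([299, 180, 264]) cube([286, 30, 24]);
translate([299, 180, 508]) cube([286, 30, 24]);
translate([299, 180, 752]) cube([286, 30, 24]);
translate([299, 180, 996]) cube([286, 30, 24]);


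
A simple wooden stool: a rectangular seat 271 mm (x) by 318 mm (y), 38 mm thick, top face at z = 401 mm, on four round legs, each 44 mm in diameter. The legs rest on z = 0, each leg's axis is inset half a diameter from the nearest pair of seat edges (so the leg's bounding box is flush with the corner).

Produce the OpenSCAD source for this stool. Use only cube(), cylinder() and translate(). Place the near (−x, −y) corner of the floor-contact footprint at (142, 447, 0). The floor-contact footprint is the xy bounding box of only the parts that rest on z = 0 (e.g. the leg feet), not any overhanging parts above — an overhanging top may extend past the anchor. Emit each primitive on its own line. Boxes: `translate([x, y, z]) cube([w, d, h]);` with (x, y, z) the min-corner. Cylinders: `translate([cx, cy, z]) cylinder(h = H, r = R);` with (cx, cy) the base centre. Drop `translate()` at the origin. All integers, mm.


// leg_h = 401 - 38 = 363
translate([142, 447, 363]) cube([271, 318, 38]);
translate([164, 469, 0]) cylinder(h = 363, r = 22);
translate([391, 469, 0]) cylinder(h = 363, r = 22);
translate([164, 743, 0]) cylinder(h = 363, r = 22);
translate([391, 743, 0]) cylinder(h = 363, r = 22);


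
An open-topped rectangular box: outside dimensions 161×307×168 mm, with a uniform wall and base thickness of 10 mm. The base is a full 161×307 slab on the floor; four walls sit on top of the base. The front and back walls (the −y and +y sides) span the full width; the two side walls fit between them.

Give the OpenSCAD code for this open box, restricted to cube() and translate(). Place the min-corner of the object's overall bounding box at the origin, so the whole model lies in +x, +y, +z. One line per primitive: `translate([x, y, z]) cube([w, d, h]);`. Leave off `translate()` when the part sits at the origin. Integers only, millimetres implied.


cube([161, 307, 10]);
translate([0, 0, 10]) cube([161, 10, 158]);
translate([0, 297, 10]) cube([161, 10, 158]);
translate([0, 10, 10]) cube([10, 287, 158]);
translate([151, 10, 10]) cube([10, 287, 158]);


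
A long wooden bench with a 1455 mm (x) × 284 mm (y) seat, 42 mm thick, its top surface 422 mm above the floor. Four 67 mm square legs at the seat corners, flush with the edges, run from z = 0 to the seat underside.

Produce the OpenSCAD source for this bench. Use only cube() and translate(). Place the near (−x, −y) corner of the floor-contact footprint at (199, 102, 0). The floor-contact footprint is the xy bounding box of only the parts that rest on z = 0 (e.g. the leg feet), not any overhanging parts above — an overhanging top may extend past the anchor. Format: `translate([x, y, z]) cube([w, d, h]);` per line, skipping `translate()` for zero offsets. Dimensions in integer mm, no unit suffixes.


translate([199, 102, 380]) cube([1455, 284, 42]);
translate([199, 102, 0]) cube([67, 67, 380]);
translate([199, 319, 0]) cube([67, 67, 380]);
translate([1587, 102, 0]) cube([67, 67, 380]);
translate([1587, 319, 0]) cube([67, 67, 380]);


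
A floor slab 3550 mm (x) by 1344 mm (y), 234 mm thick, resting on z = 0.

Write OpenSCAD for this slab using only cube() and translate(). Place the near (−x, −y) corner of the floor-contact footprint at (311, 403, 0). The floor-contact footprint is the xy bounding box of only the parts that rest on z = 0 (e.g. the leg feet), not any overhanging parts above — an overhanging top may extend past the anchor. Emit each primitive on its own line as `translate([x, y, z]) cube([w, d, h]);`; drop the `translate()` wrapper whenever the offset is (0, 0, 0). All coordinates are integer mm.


translate([311, 403, 0]) cube([3550, 1344, 234]);


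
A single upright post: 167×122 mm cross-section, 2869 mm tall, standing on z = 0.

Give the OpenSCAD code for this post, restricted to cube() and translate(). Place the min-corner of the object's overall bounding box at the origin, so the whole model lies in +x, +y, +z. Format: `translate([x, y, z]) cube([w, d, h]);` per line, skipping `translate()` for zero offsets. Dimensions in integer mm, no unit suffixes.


cube([167, 122, 2869]);


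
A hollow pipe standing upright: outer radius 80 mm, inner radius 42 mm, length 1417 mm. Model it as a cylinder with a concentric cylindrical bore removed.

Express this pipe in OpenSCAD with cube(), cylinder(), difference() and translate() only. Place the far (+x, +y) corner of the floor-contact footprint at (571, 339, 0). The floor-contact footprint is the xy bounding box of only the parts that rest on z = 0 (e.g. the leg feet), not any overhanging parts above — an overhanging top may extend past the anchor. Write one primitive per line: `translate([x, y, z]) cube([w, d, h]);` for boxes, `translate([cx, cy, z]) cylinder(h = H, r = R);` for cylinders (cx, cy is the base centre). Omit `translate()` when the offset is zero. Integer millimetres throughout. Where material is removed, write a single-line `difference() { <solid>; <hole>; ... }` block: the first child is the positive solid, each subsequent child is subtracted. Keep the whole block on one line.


difference() { translate([491, 259, 0]) cylinder(h = 1417, r = 80); translate([491, 259, 0]) cylinder(h = 1417, r = 42); }
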